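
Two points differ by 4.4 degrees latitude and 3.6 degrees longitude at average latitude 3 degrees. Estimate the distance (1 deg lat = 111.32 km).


dlat_km = 4.4 * 111.32 = 489.808
dlon_km = 3.6 * 111.32 * cos(3) ≈ 400.203
dist = sqrt(489.808^2 + 400.203^2) ≈ 632.5 km

632.5 km


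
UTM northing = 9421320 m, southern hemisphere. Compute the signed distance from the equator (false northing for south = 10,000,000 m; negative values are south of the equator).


For southern: actual = 9421320 - 10000000 = -578680 m

-578680 m


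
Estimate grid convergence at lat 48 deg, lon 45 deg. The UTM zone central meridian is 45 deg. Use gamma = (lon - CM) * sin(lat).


gamma = (45 - 45) * sin(48) = 0 * 0.743145 = 0.0 degrees

0.0 degrees


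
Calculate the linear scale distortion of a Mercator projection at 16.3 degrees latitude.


SF = 1 / cos(16.3) = 1 / 0.959805 = 1.042

1.042


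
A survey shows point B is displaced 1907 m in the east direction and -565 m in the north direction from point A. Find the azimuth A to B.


az = atan2(1907, -565) = 106.5 deg
adjusted to 0-360: 106.5 degrees

106.5 degrees


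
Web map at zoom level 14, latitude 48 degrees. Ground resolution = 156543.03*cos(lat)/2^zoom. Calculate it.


res = 156543.03 * cos(48) / 2^14 = 156543.03 * 0.66913061 / 16384 = 6.39 m/pixel

6.39 m/pixel


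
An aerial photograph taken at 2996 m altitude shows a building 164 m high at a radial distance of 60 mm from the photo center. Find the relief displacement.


d = h * r / H = 164 * 60 / 2996 = 3.28 mm

3.28 mm


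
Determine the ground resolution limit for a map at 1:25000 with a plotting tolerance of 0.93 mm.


ground = 0.93 mm * 25000 / 1000 = 23.25 m

23.25 m


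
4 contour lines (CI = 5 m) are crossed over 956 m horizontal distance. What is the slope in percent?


elevation change = 4 * 5 = 20 m
slope = 20 / 956 * 100 = 2.1%

2.1%


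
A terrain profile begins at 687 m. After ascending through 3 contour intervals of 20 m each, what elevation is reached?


elevation = 687 + 3 * 20 = 747 m

747 m


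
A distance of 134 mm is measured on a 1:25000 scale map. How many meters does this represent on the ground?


ground = 134 mm * 25000 / 1000 = 3350.0 m

3350.0 m


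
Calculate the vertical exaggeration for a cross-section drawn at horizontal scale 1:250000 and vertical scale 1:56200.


VE = horizontal_scale / vertical_scale = 250000 / 56200 ≈ 4.4

4.4x


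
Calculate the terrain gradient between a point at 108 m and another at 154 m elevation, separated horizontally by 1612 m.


gradient = (154 - 108) / 1612 = 46 / 1612 = 0.0285

0.0285


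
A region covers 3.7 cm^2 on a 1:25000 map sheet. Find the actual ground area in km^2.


ground_area = 3.7 * (25000/100)^2 = 231250.0 m^2 = 0.23125 km^2 ≈ 0.231 km^2

0.231 km^2


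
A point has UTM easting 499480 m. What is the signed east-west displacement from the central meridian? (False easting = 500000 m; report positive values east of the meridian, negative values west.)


displacement = 499480 - 500000 = -520 m

-520 m


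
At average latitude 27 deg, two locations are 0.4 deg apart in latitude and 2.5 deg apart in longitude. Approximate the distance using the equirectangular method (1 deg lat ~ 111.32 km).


dlat_km = 0.4 * 111.32 = 44.528
dlon_km = 2.5 * 111.32 * cos(27) ≈ 247.967
dist = sqrt(44.528^2 + 247.967^2) ≈ 251.9 km

251.9 km


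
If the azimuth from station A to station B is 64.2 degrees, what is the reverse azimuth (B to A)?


back azimuth = (64.2 + 180) mod 360 = 244.2 degrees

244.2 degrees


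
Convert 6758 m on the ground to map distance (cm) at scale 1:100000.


map_cm = 6758 * 100 / 100000 = 6.758 cm ≈ 6.76 cm

6.76 cm


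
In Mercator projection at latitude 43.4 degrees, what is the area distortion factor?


area_distortion = 1/cos^2(43.4) = 1.894

1.894


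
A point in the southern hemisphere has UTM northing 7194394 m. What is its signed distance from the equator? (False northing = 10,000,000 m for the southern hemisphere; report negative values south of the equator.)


For southern: actual = 7194394 - 10000000 = -2805606 m

-2805606 m


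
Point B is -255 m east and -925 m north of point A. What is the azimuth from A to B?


az = atan2(-255, -925) = -164.6 deg
adjusted to 0-360: 195.4 degrees

195.4 degrees


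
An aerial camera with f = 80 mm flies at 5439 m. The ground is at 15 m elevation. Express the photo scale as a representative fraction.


scale = f / (H - h) = 80 mm / 5424 m = 80 / 5424000 = 1:67800

1:67800


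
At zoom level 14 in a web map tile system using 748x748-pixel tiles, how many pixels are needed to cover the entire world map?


tiles per axis = 2^14 = 16384
total tiles = 16384^2 = 268435456
pixels per axis = 16384 * 748 = 12255232
total pixels = 12255232^2 = 150190711373824

150190711373824 pixels


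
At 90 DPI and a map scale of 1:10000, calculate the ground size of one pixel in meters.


pixel_cm = 2.54 / 90 ≈ 0.028222 cm
ground = pixel_cm * 10000 / 100 = 2.54 * 10000 / (90 * 100) = 25400 / 9000 ≈ 2.82 m

2.82 m


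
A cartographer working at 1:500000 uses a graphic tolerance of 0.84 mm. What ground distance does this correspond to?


ground = 0.84 mm * 500000 / 1000 = 420.0 m

420.0 m


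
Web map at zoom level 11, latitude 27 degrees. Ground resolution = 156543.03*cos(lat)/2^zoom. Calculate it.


res = 156543.03 * cos(27) / 2^11 = 156543.03 * 0.89100652 / 2048 = 68.11 m/pixel

68.11 m/pixel


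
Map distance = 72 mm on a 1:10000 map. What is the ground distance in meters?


ground = 72 mm * 10000 / 1000 = 720.0 m

720.0 m


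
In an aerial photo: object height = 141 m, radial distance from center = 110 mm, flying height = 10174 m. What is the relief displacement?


d = h * r / H = 141 * 110 / 10174 = 1.52 mm

1.52 mm


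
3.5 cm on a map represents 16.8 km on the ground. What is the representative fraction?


ground = 16.8 km = 1680000 cm; RF denominator = ground / map = 1680000 / 3.5 = 480000; RF = 1:480000

1:480000


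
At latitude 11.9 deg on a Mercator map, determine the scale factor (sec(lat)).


SF = 1 / cos(11.9) = 1 / 0.978509 = 1.022

1.022


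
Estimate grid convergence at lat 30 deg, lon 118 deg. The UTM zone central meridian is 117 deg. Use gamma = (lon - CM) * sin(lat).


gamma = (118 - 117) * sin(30) = 1 * 0.5 = 0.5 degrees

0.5 degrees


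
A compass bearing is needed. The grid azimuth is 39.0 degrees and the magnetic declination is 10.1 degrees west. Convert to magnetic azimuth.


magnetic azimuth = grid azimuth - declination (east +ve)
mag_az = 39.0 - -10.1 = 49.1 degrees

49.1 degrees


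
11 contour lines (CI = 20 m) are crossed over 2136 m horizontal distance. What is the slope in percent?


elevation change = 11 * 20 = 220 m
slope = 220 / 2136 * 100 = 10.3%

10.3%


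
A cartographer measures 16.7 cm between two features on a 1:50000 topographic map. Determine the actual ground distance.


ground = 16.7 cm * 50000 / 100 = 8350.0 m = 8.35 km

8.35 km


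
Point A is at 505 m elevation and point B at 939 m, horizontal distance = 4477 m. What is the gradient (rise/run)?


gradient = (939 - 505) / 4477 = 434 / 4477 = 0.0969

0.0969


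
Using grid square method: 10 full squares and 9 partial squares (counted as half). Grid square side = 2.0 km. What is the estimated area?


effective squares = 10 + 9 * 0.5 = 14.5
area = 14.5 * 4.0 = 58.0 km^2

58.0 km^2


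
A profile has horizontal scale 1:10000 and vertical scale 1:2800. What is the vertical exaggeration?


VE = horizontal_scale / vertical_scale = 10000 / 2800 ≈ 3.6

3.6x


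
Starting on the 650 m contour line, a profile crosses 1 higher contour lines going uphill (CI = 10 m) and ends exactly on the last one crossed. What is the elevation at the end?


elevation = 650 + 1 * 10 = 660 m

660 m


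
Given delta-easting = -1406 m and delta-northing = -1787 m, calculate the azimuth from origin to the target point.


az = atan2(-1406, -1787) = -141.8 deg
adjusted to 0-360: 218.2 degrees

218.2 degrees


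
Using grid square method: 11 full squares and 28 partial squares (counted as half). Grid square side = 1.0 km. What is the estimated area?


effective squares = 11 + 28 * 0.5 = 25.0
area = 25.0 * 1.0 = 25.0 km^2

25.0 km^2


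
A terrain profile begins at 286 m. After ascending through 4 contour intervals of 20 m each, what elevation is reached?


elevation = 286 + 4 * 20 = 366 m

366 m


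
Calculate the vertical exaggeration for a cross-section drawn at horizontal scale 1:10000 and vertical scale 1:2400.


VE = horizontal_scale / vertical_scale = 10000 / 2400 ≈ 4.2

4.2x


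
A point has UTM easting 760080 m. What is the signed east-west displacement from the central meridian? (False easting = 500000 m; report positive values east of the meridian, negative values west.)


displacement = 760080 - 500000 = 260080 m

260080 m


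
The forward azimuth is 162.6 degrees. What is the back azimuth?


back azimuth = (162.6 + 180) mod 360 = 342.6 degrees

342.6 degrees


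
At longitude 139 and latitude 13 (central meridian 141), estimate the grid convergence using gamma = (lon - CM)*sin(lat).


gamma = (139 - 141) * sin(13) = -2 * 0.224951 = -0.45 degrees

-0.45 degrees


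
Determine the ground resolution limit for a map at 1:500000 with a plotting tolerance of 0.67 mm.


ground = 0.67 mm * 500000 / 1000 = 335.0 m

335.0 m


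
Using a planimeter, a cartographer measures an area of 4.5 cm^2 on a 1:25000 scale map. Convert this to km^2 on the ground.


ground_area = 4.5 * (25000/100)^2 = 281250.0 m^2 = 0.28125 km^2 ≈ 0.281 km^2

0.281 km^2


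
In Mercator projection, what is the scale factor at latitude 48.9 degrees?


SF = 1 / cos(48.9) = 1 / 0.657375 = 1.521

1.521


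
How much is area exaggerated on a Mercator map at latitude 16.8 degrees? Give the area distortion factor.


area_distortion = 1/cos^2(16.8) = 1.091

1.091


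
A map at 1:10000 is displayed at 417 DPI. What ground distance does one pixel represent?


pixel_cm = 2.54 / 417 ≈ 0.006091 cm
ground = pixel_cm * 10000 / 100 = 2.54 * 10000 / (417 * 100) = 25400 / 41700 ≈ 0.61 m

0.61 m


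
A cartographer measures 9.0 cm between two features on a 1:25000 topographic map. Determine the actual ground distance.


ground = 9.0 cm * 25000 / 100 = 2250.0 m = 2.25 km

2.25 km


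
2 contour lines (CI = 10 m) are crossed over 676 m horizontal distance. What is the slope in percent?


elevation change = 2 * 10 = 20 m
slope = 20 / 676 * 100 = 3.0%

3.0%


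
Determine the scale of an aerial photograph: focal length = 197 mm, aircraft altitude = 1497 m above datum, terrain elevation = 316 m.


scale = f / (H - h) = 197 mm / 1181 m = 197 / 1181000 = 1:5995

1:5995


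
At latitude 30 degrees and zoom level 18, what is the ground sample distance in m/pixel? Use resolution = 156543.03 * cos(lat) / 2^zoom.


res = 156543.03 * cos(30) / 2^18 = 156543.03 * 0.8660254 / 262144 = 0.52 m/pixel

0.52 m/pixel


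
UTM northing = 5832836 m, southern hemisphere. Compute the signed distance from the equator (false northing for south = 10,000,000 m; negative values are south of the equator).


For southern: actual = 5832836 - 10000000 = -4167164 m

-4167164 m


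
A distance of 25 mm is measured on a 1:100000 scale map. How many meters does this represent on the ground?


ground = 25 mm * 100000 / 1000 = 2500.0 m

2500.0 m


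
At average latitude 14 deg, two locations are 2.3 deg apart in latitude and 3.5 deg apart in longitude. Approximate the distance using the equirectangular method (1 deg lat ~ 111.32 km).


dlat_km = 2.3 * 111.32 = 256.036
dlon_km = 3.5 * 111.32 * cos(14) ≈ 378.047
dist = sqrt(256.036^2 + 378.047^2) ≈ 456.6 km

456.6 km


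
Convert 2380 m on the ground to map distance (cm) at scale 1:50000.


map_cm = 2380 * 100 / 50000 = 4.76 cm

4.76 cm


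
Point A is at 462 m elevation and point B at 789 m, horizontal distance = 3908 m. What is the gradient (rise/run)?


gradient = (789 - 462) / 3908 = 327 / 3908 = 0.0837

0.0837


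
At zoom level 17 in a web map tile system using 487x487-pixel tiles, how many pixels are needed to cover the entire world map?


tiles per axis = 2^17 = 131072
total tiles = 131072^2 = 17179869184
pixels per axis = 131072 * 487 = 63832064
total pixels = 63832064^2 = 4074532394500096

4074532394500096 pixels


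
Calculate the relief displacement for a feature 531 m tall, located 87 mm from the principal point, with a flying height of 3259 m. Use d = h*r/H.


d = h * r / H = 531 * 87 / 3259 = 14.18 mm

14.18 mm


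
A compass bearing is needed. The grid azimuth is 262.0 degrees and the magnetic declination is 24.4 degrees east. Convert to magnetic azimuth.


magnetic azimuth = grid azimuth - declination (east +ve)
mag_az = 262.0 - 24.4 = 237.6 degrees

237.6 degrees


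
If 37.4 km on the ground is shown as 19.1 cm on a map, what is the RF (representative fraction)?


ground = 37.4 km = 3740000 cm; RF denominator = ground / map = 3740000 / 19.1 ≈ 195812; RF = 1:195812

1:195812


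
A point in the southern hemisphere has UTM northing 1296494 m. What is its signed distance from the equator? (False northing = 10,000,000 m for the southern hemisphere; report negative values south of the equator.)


For southern: actual = 1296494 - 10000000 = -8703506 m

-8703506 m


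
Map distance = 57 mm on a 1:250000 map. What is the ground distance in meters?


ground = 57 mm * 250000 / 1000 = 14250.0 m

14250.0 m


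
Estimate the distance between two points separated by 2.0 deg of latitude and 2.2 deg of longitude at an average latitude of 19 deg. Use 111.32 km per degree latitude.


dlat_km = 2.0 * 111.32 = 222.64
dlon_km = 2.2 * 111.32 * cos(19) ≈ 231.561
dist = sqrt(222.64^2 + 231.561^2) ≈ 321.2 km

321.2 km


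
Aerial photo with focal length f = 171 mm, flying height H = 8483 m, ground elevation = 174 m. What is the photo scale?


scale = f / (H - h) = 171 mm / 8309 m = 171 / 8309000 = 1:48591

1:48591


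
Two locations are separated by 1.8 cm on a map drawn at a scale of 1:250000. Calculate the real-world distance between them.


ground = 1.8 cm * 250000 / 100 = 4500.0 m = 4.5 km

4.5 km


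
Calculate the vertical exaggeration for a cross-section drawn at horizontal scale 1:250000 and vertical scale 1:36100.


VE = horizontal_scale / vertical_scale = 250000 / 36100 ≈ 6.9

6.9x


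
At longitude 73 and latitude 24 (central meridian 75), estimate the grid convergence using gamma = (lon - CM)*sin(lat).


gamma = (73 - 75) * sin(24) = -2 * 0.406737 = -0.813 degrees

-0.813 degrees


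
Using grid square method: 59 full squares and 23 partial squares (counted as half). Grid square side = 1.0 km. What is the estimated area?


effective squares = 59 + 23 * 0.5 = 70.5
area = 70.5 * 1.0 = 70.5 km^2

70.5 km^2


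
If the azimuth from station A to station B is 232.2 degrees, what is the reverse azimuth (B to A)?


back azimuth = (232.2 + 180) mod 360 = 52.2 degrees

52.2 degrees


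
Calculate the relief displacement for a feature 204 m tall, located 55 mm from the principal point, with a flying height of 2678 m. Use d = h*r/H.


d = h * r / H = 204 * 55 / 2678 = 4.19 mm

4.19 mm


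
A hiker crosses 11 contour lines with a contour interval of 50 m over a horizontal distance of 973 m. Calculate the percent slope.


elevation change = 11 * 50 = 550 m
slope = 550 / 973 * 100 = 56.5%

56.5%


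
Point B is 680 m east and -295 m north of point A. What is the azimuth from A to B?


az = atan2(680, -295) = 113.5 deg
adjusted to 0-360: 113.5 degrees

113.5 degrees


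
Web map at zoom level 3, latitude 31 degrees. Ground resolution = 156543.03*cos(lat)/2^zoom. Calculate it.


res = 156543.03 * cos(31) / 2^3 = 156543.03 * 0.8571673 / 8 = 16772.95 m/pixel

16772.95 m/pixel


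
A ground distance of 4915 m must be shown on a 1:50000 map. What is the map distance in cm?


map_cm = 4915 * 100 / 50000 = 9.83 cm

9.83 cm


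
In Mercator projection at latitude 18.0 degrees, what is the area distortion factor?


area_distortion = 1/cos^2(18.0) = 1.106

1.106


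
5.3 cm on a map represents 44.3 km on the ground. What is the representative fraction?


ground = 44.3 km = 4430000 cm; RF denominator = ground / map = 4430000 / 5.3 ≈ 835849; RF = 1:835849

1:835849


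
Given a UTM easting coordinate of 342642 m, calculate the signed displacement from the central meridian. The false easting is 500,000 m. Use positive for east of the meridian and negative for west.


displacement = 342642 - 500000 = -157358 m

-157358 m


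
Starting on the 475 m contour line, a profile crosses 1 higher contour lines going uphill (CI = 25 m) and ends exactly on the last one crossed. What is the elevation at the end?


elevation = 475 + 1 * 25 = 500 m

500 m


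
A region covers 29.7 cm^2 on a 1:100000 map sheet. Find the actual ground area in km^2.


ground_area = 29.7 * (100000/100)^2 = 29700000.0 m^2 = 29.7 km^2

29.7 km^2


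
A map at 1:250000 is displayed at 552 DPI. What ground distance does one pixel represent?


pixel_cm = 2.54 / 552 ≈ 0.004601 cm
ground = pixel_cm * 250000 / 100 = 2.54 * 250000 / (552 * 100) = 635000 / 55200 ≈ 11.5 m

11.5 m


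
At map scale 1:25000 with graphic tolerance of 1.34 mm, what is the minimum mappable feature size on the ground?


ground = 1.34 mm * 25000 / 1000 = 33.5 m

33.5 m


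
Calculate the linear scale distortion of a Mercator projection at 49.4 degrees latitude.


SF = 1 / cos(49.4) = 1 / 0.650774 = 1.537

1.537


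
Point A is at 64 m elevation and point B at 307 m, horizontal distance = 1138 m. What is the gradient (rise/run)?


gradient = (307 - 64) / 1138 = 243 / 1138 = 0.2135

0.2135


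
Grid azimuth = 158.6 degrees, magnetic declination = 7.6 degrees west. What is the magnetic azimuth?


magnetic azimuth = grid azimuth - declination (east +ve)
mag_az = 158.6 - -7.6 = 166.2 degrees

166.2 degrees


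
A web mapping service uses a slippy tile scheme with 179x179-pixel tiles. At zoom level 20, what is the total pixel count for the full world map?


tiles per axis = 2^20 = 1048576
total tiles = 1048576^2 = 1099511627776
pixels per axis = 1048576 * 179 = 187695104
total pixels = 187695104^2 = 35229452065570816

35229452065570816 pixels


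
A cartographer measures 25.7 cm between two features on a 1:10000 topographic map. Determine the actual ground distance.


ground = 25.7 cm * 10000 / 100 = 2570.0 m = 2.57 km

2.57 km


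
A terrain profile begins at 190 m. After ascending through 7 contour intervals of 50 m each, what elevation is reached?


elevation = 190 + 7 * 50 = 540 m

540 m


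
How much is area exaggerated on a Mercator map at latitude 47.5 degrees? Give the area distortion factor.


area_distortion = 1/cos^2(47.5) = 2.191

2.191


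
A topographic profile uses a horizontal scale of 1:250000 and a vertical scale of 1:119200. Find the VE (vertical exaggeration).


VE = horizontal_scale / vertical_scale = 250000 / 119200 ≈ 2.1

2.1x


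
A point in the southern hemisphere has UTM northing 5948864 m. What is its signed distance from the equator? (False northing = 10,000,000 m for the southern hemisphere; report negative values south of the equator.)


For southern: actual = 5948864 - 10000000 = -4051136 m

-4051136 m


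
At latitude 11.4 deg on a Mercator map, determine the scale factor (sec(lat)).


SF = 1 / cos(11.4) = 1 / 0.980271 = 1.02

1.02


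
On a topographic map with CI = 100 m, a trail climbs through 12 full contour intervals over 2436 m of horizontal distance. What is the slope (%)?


elevation change = 12 * 100 = 1200 m
slope = 1200 / 2436 * 100 = 49.3%

49.3%


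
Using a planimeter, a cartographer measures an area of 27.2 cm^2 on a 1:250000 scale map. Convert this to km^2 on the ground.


ground_area = 27.2 * (250000/100)^2 = 170000000.0 m^2 = 170.0 km^2

170.0 km^2


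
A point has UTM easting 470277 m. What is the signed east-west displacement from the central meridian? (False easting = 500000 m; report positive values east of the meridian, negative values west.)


displacement = 470277 - 500000 = -29723 m

-29723 m


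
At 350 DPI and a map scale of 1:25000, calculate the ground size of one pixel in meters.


pixel_cm = 2.54 / 350 ≈ 0.007257 cm
ground = pixel_cm * 25000 / 100 = 2.54 * 25000 / (350 * 100) = 63500 / 35000 ≈ 1.81 m

1.81 m


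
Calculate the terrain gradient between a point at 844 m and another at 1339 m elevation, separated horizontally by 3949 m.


gradient = (1339 - 844) / 3949 = 495 / 3949 = 0.1253

0.1253


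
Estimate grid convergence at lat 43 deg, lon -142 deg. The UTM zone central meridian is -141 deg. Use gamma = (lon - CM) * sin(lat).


gamma = (-142 - -141) * sin(43) = -1 * 0.681998 = -0.682 degrees

-0.682 degrees


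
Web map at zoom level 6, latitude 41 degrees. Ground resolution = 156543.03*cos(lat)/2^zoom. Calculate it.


res = 156543.03 * cos(41) / 2^6 = 156543.03 * 0.75470958 / 64 = 1846.01 m/pixel

1846.01 m/pixel


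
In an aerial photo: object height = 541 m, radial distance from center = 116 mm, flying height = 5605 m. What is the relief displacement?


d = h * r / H = 541 * 116 / 5605 = 11.2 mm

11.2 mm


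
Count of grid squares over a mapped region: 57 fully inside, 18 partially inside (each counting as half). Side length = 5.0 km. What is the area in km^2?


effective squares = 57 + 18 * 0.5 = 66.0
area = 66.0 * 25.0 = 1650.0 km^2

1650.0 km^2


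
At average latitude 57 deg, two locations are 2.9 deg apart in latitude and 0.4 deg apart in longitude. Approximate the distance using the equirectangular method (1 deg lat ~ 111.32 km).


dlat_km = 2.9 * 111.32 = 322.828
dlon_km = 0.4 * 111.32 * cos(57) ≈ 24.252
dist = sqrt(322.828^2 + 24.252^2) ≈ 323.7 km

323.7 km


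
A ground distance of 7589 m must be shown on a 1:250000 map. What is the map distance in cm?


map_cm = 7589 * 100 / 250000 = 3.0356 cm ≈ 3.04 cm

3.04 cm


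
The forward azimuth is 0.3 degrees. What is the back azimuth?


back azimuth = (0.3 + 180) mod 360 = 180.3 degrees

180.3 degrees


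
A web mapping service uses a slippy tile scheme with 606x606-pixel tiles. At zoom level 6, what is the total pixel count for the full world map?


tiles per axis = 2^6 = 64
total tiles = 64^2 = 4096
pixels per axis = 64 * 606 = 38784
total pixels = 38784^2 = 1504198656

1504198656 pixels


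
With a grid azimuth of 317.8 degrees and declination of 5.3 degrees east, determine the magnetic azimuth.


magnetic azimuth = grid azimuth - declination (east +ve)
mag_az = 317.8 - 5.3 = 312.5 degrees

312.5 degrees


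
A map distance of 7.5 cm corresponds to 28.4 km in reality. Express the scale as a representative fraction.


ground = 28.4 km = 2840000 cm; RF denominator = ground / map = 2840000 / 7.5 ≈ 378667; RF = 1:378667

1:378667


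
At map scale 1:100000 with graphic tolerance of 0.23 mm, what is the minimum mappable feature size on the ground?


ground = 0.23 mm * 100000 / 1000 = 23.0 m

23.0 m


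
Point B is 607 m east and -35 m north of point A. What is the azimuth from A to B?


az = atan2(607, -35) = 93.3 deg
adjusted to 0-360: 93.3 degrees

93.3 degrees


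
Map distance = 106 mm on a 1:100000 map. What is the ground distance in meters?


ground = 106 mm * 100000 / 1000 = 10600.0 m

10600.0 m


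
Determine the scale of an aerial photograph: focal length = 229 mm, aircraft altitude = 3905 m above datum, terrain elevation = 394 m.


scale = f / (H - h) = 229 mm / 3511 m = 229 / 3511000 = 1:15332

1:15332


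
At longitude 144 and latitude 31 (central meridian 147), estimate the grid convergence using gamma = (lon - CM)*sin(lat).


gamma = (144 - 147) * sin(31) = -3 * 0.515038 = -1.545 degrees

-1.545 degrees


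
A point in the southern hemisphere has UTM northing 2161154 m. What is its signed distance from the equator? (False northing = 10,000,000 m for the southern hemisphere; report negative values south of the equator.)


For southern: actual = 2161154 - 10000000 = -7838846 m

-7838846 m


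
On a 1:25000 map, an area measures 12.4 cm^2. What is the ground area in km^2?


ground_area = 12.4 * (25000/100)^2 = 775000.0 m^2 = 0.775 km^2

0.775 km^2


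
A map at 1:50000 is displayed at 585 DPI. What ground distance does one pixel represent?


pixel_cm = 2.54 / 585 ≈ 0.004342 cm
ground = pixel_cm * 50000 / 100 = 2.54 * 50000 / (585 * 100) = 127000 / 58500 ≈ 2.17 m

2.17 m


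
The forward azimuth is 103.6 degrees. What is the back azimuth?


back azimuth = (103.6 + 180) mod 360 = 283.6 degrees

283.6 degrees


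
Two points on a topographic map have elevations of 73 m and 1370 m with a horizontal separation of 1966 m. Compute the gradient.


gradient = (1370 - 73) / 1966 = 1297 / 1966 = 0.6597

0.6597


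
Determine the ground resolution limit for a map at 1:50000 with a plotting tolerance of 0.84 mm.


ground = 0.84 mm * 50000 / 1000 = 42.0 m

42.0 m


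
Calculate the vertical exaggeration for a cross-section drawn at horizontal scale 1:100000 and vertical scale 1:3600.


VE = horizontal_scale / vertical_scale = 100000 / 3600 ≈ 27.8

27.8x


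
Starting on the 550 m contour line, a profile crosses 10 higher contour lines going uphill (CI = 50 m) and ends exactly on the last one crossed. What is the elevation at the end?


elevation = 550 + 10 * 50 = 1050 m

1050 m


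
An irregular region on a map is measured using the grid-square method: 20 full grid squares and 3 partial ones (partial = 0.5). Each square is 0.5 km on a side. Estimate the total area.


effective squares = 20 + 3 * 0.5 = 21.5
area = 21.5 * 0.25 = 5.375 km^2

5.375 km^2


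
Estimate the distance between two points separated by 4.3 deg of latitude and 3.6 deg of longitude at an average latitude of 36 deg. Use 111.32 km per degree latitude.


dlat_km = 4.3 * 111.32 = 478.676
dlon_km = 3.6 * 111.32 * cos(36) ≈ 324.215
dist = sqrt(478.676^2 + 324.215^2) ≈ 578.1 km

578.1 km


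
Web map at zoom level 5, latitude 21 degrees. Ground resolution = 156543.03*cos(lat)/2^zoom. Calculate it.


res = 156543.03 * cos(21) / 2^5 = 156543.03 * 0.93358043 / 32 = 4567.05 m/pixel

4567.05 m/pixel


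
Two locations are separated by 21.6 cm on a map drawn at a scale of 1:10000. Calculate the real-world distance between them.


ground = 21.6 cm * 10000 / 100 = 2160.0 m = 2.16 km

2.16 km


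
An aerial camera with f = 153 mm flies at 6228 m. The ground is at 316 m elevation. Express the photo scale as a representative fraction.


scale = f / (H - h) = 153 mm / 5912 m = 153 / 5912000 = 1:38641

1:38641


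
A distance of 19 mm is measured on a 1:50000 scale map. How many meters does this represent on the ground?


ground = 19 mm * 50000 / 1000 = 950.0 m

950.0 m


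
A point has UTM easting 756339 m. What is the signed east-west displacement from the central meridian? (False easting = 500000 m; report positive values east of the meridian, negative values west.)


displacement = 756339 - 500000 = 256339 m

256339 m


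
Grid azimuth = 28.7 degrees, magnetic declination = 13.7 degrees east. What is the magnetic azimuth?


magnetic azimuth = grid azimuth - declination (east +ve)
mag_az = 28.7 - 13.7 = 15.0 degrees

15.0 degrees


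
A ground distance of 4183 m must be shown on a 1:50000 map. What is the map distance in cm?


map_cm = 4183 * 100 / 50000 = 8.366 cm ≈ 8.37 cm

8.37 cm


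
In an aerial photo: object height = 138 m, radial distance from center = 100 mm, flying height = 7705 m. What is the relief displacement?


d = h * r / H = 138 * 100 / 7705 = 1.79 mm

1.79 mm


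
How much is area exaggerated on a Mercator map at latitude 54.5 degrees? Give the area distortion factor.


area_distortion = 1/cos^2(54.5) = 2.965

2.965


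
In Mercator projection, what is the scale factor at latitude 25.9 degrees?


SF = 1 / cos(25.9) = 1 / 0.899558 = 1.112

1.112


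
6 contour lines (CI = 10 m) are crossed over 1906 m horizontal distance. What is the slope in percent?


elevation change = 6 * 10 = 60 m
slope = 60 / 1906 * 100 = 3.1%

3.1%


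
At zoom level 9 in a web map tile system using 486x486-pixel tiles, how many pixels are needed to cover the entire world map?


tiles per axis = 2^9 = 512
total tiles = 512^2 = 262144
pixels per axis = 512 * 486 = 248832
total pixels = 248832^2 = 61917364224

61917364224 pixels


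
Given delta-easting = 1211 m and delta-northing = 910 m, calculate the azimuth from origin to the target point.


az = atan2(1211, 910) = 53.1 deg
adjusted to 0-360: 53.1 degrees

53.1 degrees


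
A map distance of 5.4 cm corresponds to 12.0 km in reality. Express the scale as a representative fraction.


ground = 12.0 km = 1200000 cm; RF denominator = ground / map = 1200000 / 5.4 ≈ 222222; RF = 1:222222

1:222222


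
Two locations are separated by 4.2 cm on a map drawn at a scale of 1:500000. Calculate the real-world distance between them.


ground = 4.2 cm * 500000 / 100 = 21000.0 m = 21.0 km

21.0 km


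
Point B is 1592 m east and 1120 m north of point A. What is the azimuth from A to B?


az = atan2(1592, 1120) = 54.9 deg
adjusted to 0-360: 54.9 degrees

54.9 degrees


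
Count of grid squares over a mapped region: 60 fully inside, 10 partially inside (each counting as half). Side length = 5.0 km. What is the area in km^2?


effective squares = 60 + 10 * 0.5 = 65.0
area = 65.0 * 25.0 = 1625.0 km^2

1625.0 km^2


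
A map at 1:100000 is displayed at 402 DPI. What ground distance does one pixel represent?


pixel_cm = 2.54 / 402 ≈ 0.006318 cm
ground = pixel_cm * 100000 / 100 = 2.54 * 100000 / (402 * 100) = 254000 / 40200 ≈ 6.32 m

6.32 m


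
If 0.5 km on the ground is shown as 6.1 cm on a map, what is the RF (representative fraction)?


ground = 0.5 km = 50000 cm; RF denominator = ground / map = 50000 / 6.1 ≈ 8197; RF = 1:8197

1:8197


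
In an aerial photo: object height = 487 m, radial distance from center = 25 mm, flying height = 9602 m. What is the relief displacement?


d = h * r / H = 487 * 25 / 9602 = 1.27 mm

1.27 mm


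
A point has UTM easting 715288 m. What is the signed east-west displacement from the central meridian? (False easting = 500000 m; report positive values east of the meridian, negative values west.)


displacement = 715288 - 500000 = 215288 m

215288 m


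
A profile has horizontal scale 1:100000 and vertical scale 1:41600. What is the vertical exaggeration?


VE = horizontal_scale / vertical_scale = 100000 / 41600 ≈ 2.4

2.4x


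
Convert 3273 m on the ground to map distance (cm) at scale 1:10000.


map_cm = 3273 * 100 / 10000 = 32.73 cm

32.73 cm


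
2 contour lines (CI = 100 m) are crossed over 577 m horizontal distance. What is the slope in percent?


elevation change = 2 * 100 = 200 m
slope = 200 / 577 * 100 = 34.7%

34.7%


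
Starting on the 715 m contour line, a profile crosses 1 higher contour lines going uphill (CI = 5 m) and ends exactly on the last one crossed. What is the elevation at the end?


elevation = 715 + 1 * 5 = 720 m

720 m


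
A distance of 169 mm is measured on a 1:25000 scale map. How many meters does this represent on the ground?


ground = 169 mm * 25000 / 1000 = 4225.0 m

4225.0 m


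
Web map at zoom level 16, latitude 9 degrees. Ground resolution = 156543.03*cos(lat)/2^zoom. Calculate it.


res = 156543.03 * cos(9) / 2^16 = 156543.03 * 0.98768834 / 65536 = 2.36 m/pixel

2.36 m/pixel


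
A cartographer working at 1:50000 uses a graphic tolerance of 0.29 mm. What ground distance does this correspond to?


ground = 0.29 mm * 50000 / 1000 = 14.5 m

14.5 m


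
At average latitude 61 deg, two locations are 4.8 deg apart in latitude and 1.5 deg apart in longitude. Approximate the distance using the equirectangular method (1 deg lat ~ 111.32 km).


dlat_km = 4.8 * 111.32 = 534.336
dlon_km = 1.5 * 111.32 * cos(61) ≈ 80.954
dist = sqrt(534.336^2 + 80.954^2) ≈ 540.4 km

540.4 km


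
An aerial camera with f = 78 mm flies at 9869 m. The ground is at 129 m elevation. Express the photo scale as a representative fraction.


scale = f / (H - h) = 78 mm / 9740 m = 78 / 9740000 = 1:124872

1:124872


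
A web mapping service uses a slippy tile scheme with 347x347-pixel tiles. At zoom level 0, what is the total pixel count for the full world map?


tiles per axis = 2^0 = 1
total tiles = 1^2 = 1
pixels per axis = 1 * 347 = 347
total pixels = 347^2 = 120409

120409 pixels


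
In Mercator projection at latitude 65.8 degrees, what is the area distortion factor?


area_distortion = 1/cos^2(65.8) = 5.951

5.951


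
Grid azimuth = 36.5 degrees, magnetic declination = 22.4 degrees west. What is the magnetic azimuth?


magnetic azimuth = grid azimuth - declination (east +ve)
mag_az = 36.5 - -22.4 = 58.9 degrees

58.9 degrees


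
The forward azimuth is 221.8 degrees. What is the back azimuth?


back azimuth = (221.8 + 180) mod 360 = 41.8 degrees

41.8 degrees


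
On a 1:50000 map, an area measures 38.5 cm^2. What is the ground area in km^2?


ground_area = 38.5 * (50000/100)^2 = 9625000.0 m^2 = 9.625 km^2

9.625 km^2


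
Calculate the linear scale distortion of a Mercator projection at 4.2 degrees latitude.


SF = 1 / cos(4.2) = 1 / 0.997314 = 1.003

1.003


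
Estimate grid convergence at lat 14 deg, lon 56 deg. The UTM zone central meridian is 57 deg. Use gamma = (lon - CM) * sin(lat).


gamma = (56 - 57) * sin(14) = -1 * 0.241922 = -0.242 degrees

-0.242 degrees


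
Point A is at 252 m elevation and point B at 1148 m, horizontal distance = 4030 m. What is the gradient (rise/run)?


gradient = (1148 - 252) / 4030 = 896 / 4030 = 0.2223

0.2223


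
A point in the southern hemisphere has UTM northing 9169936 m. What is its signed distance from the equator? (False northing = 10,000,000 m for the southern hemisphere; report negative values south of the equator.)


For southern: actual = 9169936 - 10000000 = -830064 m

-830064 m


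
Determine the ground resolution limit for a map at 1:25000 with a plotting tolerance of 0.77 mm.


ground = 0.77 mm * 25000 / 1000 = 19.25 m

19.25 m


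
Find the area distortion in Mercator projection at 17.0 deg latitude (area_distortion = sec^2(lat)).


area_distortion = 1/cos^2(17.0) = 1.093

1.093


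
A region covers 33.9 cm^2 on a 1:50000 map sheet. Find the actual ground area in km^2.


ground_area = 33.9 * (50000/100)^2 = 8475000.0 m^2 = 8.475 km^2

8.475 km^2


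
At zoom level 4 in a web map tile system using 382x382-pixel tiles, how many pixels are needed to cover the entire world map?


tiles per axis = 2^4 = 16
total tiles = 16^2 = 256
pixels per axis = 16 * 382 = 6112
total pixels = 6112^2 = 37356544

37356544 pixels


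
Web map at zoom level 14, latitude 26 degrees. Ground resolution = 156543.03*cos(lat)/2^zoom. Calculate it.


res = 156543.03 * cos(26) / 2^14 = 156543.03 * 0.89879405 / 16384 = 8.59 m/pixel

8.59 m/pixel


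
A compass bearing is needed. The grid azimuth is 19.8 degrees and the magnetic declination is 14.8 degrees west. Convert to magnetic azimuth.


magnetic azimuth = grid azimuth - declination (east +ve)
mag_az = 19.8 - -14.8 = 34.6 degrees

34.6 degrees


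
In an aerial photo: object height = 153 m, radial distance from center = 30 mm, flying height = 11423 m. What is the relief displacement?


d = h * r / H = 153 * 30 / 11423 = 0.4 mm

0.4 mm


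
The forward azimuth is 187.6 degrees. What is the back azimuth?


back azimuth = (187.6 + 180) mod 360 = 7.6 degrees

7.6 degrees


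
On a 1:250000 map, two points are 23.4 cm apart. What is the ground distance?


ground = 23.4 cm * 250000 / 100 = 58500.0 m = 58.5 km

58.5 km


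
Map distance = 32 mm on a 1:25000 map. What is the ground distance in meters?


ground = 32 mm * 25000 / 1000 = 800.0 m

800.0 m


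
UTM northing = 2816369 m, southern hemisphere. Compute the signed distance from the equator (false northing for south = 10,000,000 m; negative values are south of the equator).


For southern: actual = 2816369 - 10000000 = -7183631 m

-7183631 m


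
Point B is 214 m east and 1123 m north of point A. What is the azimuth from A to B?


az = atan2(214, 1123) = 10.8 deg
adjusted to 0-360: 10.8 degrees

10.8 degrees


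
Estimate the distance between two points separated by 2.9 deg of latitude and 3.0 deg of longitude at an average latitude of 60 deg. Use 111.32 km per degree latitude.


dlat_km = 2.9 * 111.32 = 322.828
dlon_km = 3.0 * 111.32 * cos(60) ≈ 166.98
dist = sqrt(322.828^2 + 166.98^2) ≈ 363.5 km

363.5 km


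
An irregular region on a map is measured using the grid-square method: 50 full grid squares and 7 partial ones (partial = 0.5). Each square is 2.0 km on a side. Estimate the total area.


effective squares = 50 + 7 * 0.5 = 53.5
area = 53.5 * 4.0 = 214.0 km^2

214.0 km^2


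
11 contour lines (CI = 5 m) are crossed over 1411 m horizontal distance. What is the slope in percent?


elevation change = 11 * 5 = 55 m
slope = 55 / 1411 * 100 = 3.9%

3.9%


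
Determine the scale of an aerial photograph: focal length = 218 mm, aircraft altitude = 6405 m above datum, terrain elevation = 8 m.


scale = f / (H - h) = 218 mm / 6397 m = 218 / 6397000 = 1:29344

1:29344


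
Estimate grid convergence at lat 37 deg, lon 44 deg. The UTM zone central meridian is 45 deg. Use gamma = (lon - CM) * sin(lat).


gamma = (44 - 45) * sin(37) = -1 * 0.601815 = -0.602 degrees

-0.602 degrees


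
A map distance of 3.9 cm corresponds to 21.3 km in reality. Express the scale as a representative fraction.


ground = 21.3 km = 2130000 cm; RF denominator = ground / map = 2130000 / 3.9 ≈ 546154; RF = 1:546154

1:546154


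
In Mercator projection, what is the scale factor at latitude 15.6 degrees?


SF = 1 / cos(15.6) = 1 / 0.963163 = 1.038

1.038


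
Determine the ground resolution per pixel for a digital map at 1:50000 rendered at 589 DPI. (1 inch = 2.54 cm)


pixel_cm = 2.54 / 589 ≈ 0.004312 cm
ground = pixel_cm * 50000 / 100 = 2.54 * 50000 / (589 * 100) = 127000 / 58900 ≈ 2.16 m

2.16 m


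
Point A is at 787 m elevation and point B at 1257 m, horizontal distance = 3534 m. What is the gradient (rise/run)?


gradient = (1257 - 787) / 3534 = 470 / 3534 = 0.133

0.133


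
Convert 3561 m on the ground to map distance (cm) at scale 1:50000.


map_cm = 3561 * 100 / 50000 = 7.122 cm ≈ 7.12 cm

7.12 cm


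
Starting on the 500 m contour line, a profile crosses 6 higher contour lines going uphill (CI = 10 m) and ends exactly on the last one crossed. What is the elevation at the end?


elevation = 500 + 6 * 10 = 560 m

560 m


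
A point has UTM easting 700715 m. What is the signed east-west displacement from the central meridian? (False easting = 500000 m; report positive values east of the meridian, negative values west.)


displacement = 700715 - 500000 = 200715 m

200715 m


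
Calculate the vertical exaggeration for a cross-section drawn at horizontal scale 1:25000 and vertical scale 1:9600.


VE = horizontal_scale / vertical_scale = 25000 / 9600 ≈ 2.6

2.6x
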